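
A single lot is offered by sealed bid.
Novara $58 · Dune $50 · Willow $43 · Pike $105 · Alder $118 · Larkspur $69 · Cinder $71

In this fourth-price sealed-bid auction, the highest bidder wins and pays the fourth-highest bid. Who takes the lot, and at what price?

Rule: the highest bidder wins and pays the fourth-highest bid.
Bids in order: 118 (Alder) > 105 (Pike) > 71 (Cinder) > 69 (Larkspur) > 58 (Novara) > 50 (Dune) > …
Alder is highest; pays the fourth-highest bid, $69.

Alder pays $69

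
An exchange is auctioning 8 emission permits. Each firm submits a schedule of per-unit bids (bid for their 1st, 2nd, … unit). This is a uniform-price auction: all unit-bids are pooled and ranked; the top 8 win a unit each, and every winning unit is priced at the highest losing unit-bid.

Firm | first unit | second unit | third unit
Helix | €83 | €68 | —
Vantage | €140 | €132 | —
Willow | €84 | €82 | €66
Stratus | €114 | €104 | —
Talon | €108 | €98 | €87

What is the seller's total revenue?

Merging the schedules and taking the best 8: 140 (Vantage-1), 132 (Vantage-2), 114 (Stratus-1), 108 (Talon-1), 104 (Stratus-2), 98 (Talon-2), 87 (Talon-3), 84 (Willow-1)
First bid not allocated: €83.
Allocation: Stratus 2, Talon 3, Vantage 2, Willow 1. Every unit priced at €83.
Revenue = 8 × 83 = €664.

Total revenue: €664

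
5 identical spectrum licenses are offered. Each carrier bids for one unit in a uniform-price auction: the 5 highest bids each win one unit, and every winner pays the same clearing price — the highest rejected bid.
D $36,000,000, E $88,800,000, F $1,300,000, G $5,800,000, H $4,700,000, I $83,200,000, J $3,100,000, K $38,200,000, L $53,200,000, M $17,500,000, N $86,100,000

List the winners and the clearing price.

Ordering the bids: 88,800,000 (E), 86,100,000 (N), 83,200,000 (I), 53,200,000 (L), 38,200,000 (K), 36,000,000 (D), 17,500,000 (M), …
Winners (5 units): E, N, I, L, K.
First losing bid is D's $36,000,000, which sets the uniform price.

E, N, I, L, K; each pays $36,000,000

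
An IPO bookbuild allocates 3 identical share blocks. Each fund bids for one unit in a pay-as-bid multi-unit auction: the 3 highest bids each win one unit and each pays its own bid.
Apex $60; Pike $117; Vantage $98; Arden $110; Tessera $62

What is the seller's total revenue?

Bids ranked high→low: 117 (Pike), 110 (Arden), 98 (Vantage), 62 (Tessera), 60 (Apex)
The 3 highest are Pike, Arden, Vantage.
Total revenue = 117 + 110 + 98 = $325.

Total revenue: $325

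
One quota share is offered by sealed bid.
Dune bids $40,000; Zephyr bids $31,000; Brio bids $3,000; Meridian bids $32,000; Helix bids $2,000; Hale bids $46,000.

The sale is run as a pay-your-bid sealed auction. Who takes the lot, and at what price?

Hale pays $46,000

Rule: the highest bidder wins and pays their own bid.
Bids ranked: 46,000 (Hale) > 40,000 (Dune) > 32,000 (Meridian) > 31,000 (Zephyr) > 3,000 (Brio) > 2,000 (Helix)
First-price: Hale pays what they bid, $46,000.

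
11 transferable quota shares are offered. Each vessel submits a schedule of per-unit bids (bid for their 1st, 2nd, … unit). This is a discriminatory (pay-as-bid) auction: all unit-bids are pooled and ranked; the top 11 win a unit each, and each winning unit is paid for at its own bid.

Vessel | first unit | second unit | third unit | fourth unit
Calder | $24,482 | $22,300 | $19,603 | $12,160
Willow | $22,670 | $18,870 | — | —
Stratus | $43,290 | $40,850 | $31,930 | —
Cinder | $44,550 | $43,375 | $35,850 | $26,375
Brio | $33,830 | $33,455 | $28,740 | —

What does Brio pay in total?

All unit-bids, highest first — top 11: 44,550 (Cinder-1), 43,375 (Cinder-2), 43,290 (Stratus-1), 40,850 (Stratus-2), 35,850 (Cinder-3), 33,830 (Brio-1), 33,455 (Brio-2), 31,930 (Stratus-3), 28,740 (Brio-3), 26,375 (Cinder-4), 24,482 (Calder-1)
Next rejected bid: $22,670 (not a price — pay-as-bid).
Brio's winning unit-bids: 33,830 + 33,455 + 28,740 = $96,025.

Brio pays $96,025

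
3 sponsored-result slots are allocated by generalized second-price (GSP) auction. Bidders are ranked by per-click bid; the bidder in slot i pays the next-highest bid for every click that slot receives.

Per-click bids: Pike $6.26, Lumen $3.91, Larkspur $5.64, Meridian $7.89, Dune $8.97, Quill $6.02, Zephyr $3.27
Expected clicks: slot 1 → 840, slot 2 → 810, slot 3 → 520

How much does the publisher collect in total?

Per-click bids in order: $8.97 (Dune) > $7.89 (Meridian) > $6.26 (Pike) > $6.02 (Quill) > …
Slot 1: Dune pays $7.89 × 840 = $6627.60
Slot 2: Meridian pays $6.26 × 810 = $5070.60
Slot 3: Pike pays $6.02 × 520 = $3130.40
Total = $14828.60

Total revenue: $14828.60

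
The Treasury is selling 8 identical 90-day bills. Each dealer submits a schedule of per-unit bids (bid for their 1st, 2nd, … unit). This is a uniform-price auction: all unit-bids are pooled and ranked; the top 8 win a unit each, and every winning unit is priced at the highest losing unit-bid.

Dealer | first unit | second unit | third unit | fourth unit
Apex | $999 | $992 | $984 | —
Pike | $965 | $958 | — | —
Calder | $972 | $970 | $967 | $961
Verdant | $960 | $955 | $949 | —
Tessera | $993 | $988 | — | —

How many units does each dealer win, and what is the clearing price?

Merging the schedules and taking the best 8: 999 (Apex-1), 993 (Tessera-1), 992 (Apex-2), 988 (Tessera-2), 984 (Apex-3), 972 (Calder-1), 970 (Calder-2), 967 (Calder-3)
The (k+1)-th unit-bid is $965.
Allocation: Apex 3, Calder 3, Tessera 2.

Apex 3, Calder 3, Tessera 2; clearing price $965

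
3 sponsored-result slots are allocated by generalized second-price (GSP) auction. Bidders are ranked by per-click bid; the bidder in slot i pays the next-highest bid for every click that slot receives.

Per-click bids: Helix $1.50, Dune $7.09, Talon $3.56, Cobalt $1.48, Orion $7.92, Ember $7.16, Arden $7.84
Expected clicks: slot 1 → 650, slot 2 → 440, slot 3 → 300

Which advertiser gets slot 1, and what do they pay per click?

Sorting advertisers: $7.92 (Orion) > $7.84 (Arden) > $7.16 (Ember) > $7.09 (Dune) > …
Slot 1 goes to the first-ranked bidder, Orion, who pays the next bid down: $7.84/click.

Orion; $7.84 per click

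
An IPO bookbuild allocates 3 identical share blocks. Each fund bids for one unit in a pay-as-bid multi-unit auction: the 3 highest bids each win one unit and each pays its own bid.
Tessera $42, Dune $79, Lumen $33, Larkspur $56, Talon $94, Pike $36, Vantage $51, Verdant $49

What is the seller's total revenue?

Sorting: 94 (Talon), 79 (Dune), 56 (Larkspur), 51 (Vantage), 49 (Verdant), …
Top 3: Talon, Dune, Larkspur.
Total revenue = 94 + 79 + 56 = $229.

Total revenue: $229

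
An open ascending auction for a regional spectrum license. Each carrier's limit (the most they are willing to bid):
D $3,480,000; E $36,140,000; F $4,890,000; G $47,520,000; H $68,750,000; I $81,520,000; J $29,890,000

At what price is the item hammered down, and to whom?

I wins at $68,750,000

Sorting limits: 81,520,000 (I) > 68,750,000 (H) > 47,520,000 (G) > 36,140,000 (E) > 29,890,000 (J) > 4,890,000 (F) > …
Once the price passes $68,750,000, only I is left; the hammer falls at H's limit of $68,750,000.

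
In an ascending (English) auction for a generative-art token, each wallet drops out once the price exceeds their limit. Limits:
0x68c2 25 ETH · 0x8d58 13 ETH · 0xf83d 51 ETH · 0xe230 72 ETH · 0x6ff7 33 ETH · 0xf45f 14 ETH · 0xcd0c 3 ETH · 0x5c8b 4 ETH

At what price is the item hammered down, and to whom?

Limits in order: 72 (0xe230) > 51 (0xf83d) > 33 (0x6ff7) > 25 (0x68c2) > 14 (0xf45f) > 13 (0x8d58) > …
Bidding ends when 0xf83d exits at 51 ETH; 0xe230 takes it.

0xe230 wins at 51 ETH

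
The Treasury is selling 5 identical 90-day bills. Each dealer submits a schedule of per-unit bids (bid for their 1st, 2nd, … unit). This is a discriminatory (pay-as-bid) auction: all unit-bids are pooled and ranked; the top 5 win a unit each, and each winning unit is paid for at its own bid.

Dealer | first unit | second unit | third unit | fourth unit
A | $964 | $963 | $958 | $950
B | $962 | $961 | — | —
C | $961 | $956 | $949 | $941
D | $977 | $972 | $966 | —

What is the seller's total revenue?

Merging the schedules and taking the best 5: 977 (D-1), 972 (D-2), 966 (D-3), 964 (A-1), 963 (A-2)
Next rejected bid: $962 (not a price — pay-as-bid).
Each winning unit pays its own bid.
Revenue = 977 + 972 + 966 + 964 + 963 = $4,842.

Total revenue: $4,842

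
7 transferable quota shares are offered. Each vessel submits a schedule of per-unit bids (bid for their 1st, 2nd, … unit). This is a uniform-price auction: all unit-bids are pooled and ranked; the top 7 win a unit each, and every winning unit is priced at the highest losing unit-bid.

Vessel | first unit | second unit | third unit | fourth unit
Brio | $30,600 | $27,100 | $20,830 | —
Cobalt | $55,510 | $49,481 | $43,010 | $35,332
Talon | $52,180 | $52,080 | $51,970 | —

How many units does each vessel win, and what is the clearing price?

Cobalt 4, Talon 3; clearing price $30,600

Pooled unit-bids ranked (top 7): 55,510 (Cobalt-1), 52,180 (Talon-1), 52,080 (Talon-2), 51,970 (Talon-3), 49,481 (Cobalt-2), 43,010 (Cobalt-3), 35,332 (Cobalt-4)
Highest rejected unit-bid = $30,600.
Allocation: Cobalt 4, Talon 3.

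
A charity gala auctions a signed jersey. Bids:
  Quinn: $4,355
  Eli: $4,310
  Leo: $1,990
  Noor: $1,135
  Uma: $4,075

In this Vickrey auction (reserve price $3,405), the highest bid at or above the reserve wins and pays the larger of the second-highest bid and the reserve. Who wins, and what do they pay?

Quinn pays $4,310

Bids in order: 4,355 (Quinn) > 4,310 (Eli) > 4,075 (Uma) > 1,990 (Leo) > 1,135 (Noor)
Highest eligible bid: Quinn at $4,355.
Second-highest bid $4,310 exceeds the reserve $3,405 → payment $4,310.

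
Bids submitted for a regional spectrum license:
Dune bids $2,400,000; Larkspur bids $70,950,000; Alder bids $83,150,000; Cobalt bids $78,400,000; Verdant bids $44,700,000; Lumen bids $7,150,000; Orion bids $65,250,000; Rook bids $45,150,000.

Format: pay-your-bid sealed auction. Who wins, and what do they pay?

Alder pays $83,150,000

Rule: the highest bidder wins and pays their own bid.
Bids in order: 83,150,000 (Alder) > 78,400,000 (Cobalt) > 70,950,000 (Larkspur) > 65,250,000 (Orion) > 45,150,000 (Rook) > 44,700,000 (Verdant) > …
Alder has the highest bid and pays exactly that: $83,150,000.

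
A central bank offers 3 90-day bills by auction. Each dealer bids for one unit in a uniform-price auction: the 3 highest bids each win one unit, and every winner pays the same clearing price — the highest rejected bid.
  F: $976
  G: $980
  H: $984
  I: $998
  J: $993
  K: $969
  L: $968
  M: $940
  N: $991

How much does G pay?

Ordering the bids: 998 (I), 993 (J), 991 (N), 984 (H), 980 (G), …
Winners (3 units): I, J, N.
Highest unsuccessful bid: $984 → clearing price.
G does not win → pays $0.

G pays $0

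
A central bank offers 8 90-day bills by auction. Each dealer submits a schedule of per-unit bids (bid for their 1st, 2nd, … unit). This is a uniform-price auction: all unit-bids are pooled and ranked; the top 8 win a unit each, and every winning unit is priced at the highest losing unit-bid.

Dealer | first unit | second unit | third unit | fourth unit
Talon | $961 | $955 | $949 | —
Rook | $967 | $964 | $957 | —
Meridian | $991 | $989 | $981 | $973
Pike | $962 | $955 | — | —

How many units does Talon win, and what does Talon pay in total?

Talon: 1 unit, pays $957

Pooled unit-bids ranked (top 8): 991 (Meridian-1), 989 (Meridian-2), 981 (Meridian-3), 973 (Meridian-4), 967 (Rook-1), 964 (Rook-2), 962 (Pike-1), 961 (Talon-1)
The (k+1)-th unit-bid is $957.
Talon wins 1 unit(s) at $957 each.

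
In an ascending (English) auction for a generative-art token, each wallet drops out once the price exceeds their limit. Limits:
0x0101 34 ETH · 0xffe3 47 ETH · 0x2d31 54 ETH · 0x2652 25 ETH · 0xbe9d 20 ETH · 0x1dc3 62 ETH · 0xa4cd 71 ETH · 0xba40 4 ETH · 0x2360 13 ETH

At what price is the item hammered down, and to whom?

Limits in order: 71 (0xa4cd) > 62 (0x1dc3) > 54 (0x2d31) > 47 (0xffe3) > 34 (0x0101) > 25 (0x2652) > …
0x1dc3 is the last rival to drop out, at 62 ETH; 0xa4cd remains and wins at that price.

0xa4cd wins at 62 ETH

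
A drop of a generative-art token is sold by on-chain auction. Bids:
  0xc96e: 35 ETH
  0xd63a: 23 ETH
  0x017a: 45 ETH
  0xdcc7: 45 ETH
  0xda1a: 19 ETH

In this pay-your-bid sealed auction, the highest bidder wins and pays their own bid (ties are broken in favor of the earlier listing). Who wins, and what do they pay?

0x017a pays 45 ETH

Sorting bids: 45 (0x017a) > 45 (0xdcc7) > 35 (0xc96e) > 23 (0xd63a) > 19 (0xda1a)
Tie at 45 ETH → 0x017a wins by tie-break.
0x017a has the highest bid and pays exactly that: 45 ETH.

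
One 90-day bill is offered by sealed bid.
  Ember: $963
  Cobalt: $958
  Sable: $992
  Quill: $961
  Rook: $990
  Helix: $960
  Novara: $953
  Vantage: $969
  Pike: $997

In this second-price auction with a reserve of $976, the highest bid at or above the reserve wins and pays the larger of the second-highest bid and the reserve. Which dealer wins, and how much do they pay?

Pike pays $992

Bids in order: 997 (Pike) > 992 (Sable) > 990 (Rook) > 969 (Vantage) > 963 (Ember) > 961 (Quill) > …
Pike has the top bid at or above the reserve ($997).
max(second-highest $992, reserve $976) = $992; the reserve does not bind.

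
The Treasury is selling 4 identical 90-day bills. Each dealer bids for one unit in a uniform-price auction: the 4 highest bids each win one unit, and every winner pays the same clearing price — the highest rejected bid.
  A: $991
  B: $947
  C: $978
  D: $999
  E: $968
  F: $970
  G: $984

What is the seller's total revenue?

Sorting: 999 (D), 991 (A), 984 (G), 978 (C), 970 (F), 968 (E), …
Winners (4 units): D, A, G, C.
Clearing price = highest rejected bid = $970.
Total revenue = 4 × $970 = $3,880.

Total revenue: $3,880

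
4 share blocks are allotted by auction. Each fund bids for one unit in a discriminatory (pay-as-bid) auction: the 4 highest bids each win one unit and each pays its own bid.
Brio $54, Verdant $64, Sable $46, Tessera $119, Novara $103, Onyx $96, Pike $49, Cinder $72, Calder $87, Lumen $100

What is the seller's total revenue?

Ordering the bids: 119 (Tessera), 103 (Novara), 100 (Lumen), 96 (Onyx), 87 (Calder), 72 (Cinder), …
Top 4: Tessera, Novara, Lumen, Onyx.
Total revenue = 119 + 103 + 100 + 96 = $418.

Total revenue: $418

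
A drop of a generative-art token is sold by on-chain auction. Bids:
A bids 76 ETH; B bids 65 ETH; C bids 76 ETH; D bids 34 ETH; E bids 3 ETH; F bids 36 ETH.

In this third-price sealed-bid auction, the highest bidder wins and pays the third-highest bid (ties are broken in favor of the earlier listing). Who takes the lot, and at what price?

Third-price sealed-bid auction: the highest bidder wins and pays the third-highest bid.
Bids ranked: 76 (A) > 76 (C) > 65 (B) > 36 (F) > 34 (D) > 3 (E)
Tie at 76 ETH → A wins by tie-break.
A wins; payment is bid #3 in the ranking = 65 ETH.

A pays 65 ETH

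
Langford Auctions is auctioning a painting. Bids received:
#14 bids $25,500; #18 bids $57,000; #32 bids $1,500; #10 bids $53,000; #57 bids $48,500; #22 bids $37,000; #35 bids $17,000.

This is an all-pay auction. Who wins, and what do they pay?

Bids ranked: 57,000 (#18) > 53,000 (#10) > 48,500 (#57) > 37,000 (#22) > 25,500 (#14) > 17,000 (#35) > …
#18 wins with the top bid; all bids are sunk regardless.

#18 pays $57,000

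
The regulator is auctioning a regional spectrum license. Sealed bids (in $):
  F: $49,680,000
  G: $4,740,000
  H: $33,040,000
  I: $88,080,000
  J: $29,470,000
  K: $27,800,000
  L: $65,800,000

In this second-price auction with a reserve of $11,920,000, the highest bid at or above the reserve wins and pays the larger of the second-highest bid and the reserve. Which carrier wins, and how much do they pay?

Bids in order: 88,080,000 (I) > 65,800,000 (L) > 49,680,000 (F) > 33,040,000 (H) > 29,470,000 (J) > 27,800,000 (K) > …
Highest eligible bid: I at $88,080,000.
Second-highest bid $65,800,000 exceeds the reserve $11,920,000 → payment $65,800,000.

I pays $65,800,000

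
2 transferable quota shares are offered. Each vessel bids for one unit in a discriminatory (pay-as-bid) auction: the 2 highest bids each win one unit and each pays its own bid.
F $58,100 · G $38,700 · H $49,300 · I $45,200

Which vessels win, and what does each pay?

F $58,100, H $49,300

Ordering the bids: 58,100 (F), 49,300 (H), 45,200 (I), 38,700 (G)
Winners (2 units): F, H.
Each winner pays its own bid: F $58,100, H $49,300.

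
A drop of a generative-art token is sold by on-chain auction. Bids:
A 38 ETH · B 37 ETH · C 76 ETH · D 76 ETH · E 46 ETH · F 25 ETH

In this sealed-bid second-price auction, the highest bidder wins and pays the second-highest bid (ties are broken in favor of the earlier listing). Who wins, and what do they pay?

Sorting bids: 76 (C) > 76 (D) > 46 (E) > 38 (A) > 37 (B) > 25 (F)
Tie at 76 ETH → C wins by tie-break.
Second-price: C pays D's bid of 76 ETH.

C pays 76 ETH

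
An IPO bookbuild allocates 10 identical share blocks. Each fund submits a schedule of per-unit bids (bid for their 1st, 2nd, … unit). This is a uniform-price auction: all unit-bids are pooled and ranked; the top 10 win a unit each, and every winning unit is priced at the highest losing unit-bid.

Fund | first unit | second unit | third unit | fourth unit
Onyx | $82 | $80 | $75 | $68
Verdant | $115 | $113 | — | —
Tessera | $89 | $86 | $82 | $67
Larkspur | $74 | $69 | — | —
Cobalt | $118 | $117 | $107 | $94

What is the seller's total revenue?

Pooled unit-bids ranked (top 10): 118 (Cobalt-1), 117 (Cobalt-2), 115 (Verdant-1), 113 (Verdant-2), 107 (Cobalt-3), 94 (Cobalt-4), 89 (Tessera-1), 86 (Tessera-2), 82 (Onyx-1), 82 (Tessera-3)
Highest rejected unit-bid = $80.
Allocation: Cobalt 4, Onyx 1, Tessera 3, Verdant 2. Every unit priced at $80.
Revenue = 10 × 80 = $800.

Total revenue: $800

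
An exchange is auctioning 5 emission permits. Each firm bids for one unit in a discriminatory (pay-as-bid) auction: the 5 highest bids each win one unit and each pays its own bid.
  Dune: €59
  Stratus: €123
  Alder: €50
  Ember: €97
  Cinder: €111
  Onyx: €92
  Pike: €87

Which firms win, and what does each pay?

Stratus €123, Cinder €111, Ember €97, Onyx €92, Pike €87

Bids ranked high→low: 123 (Stratus), 111 (Cinder), 97 (Ember), 92 (Onyx), 87 (Pike), 59 (Dune), 50 (Alder)
Top 5: Stratus, Cinder, Ember, Onyx, Pike.
Each winner pays its own bid: Stratus €123, Cinder €111, Ember €97, Onyx €92, Pike €87.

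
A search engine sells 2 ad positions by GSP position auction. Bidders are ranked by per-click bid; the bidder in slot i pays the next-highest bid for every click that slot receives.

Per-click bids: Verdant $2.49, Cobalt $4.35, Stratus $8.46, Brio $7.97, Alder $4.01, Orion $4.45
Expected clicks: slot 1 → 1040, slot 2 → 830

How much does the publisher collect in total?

Sorting advertisers: $8.46 (Stratus) > $7.97 (Brio) > $4.45 (Orion) > …
Slot 1: Stratus pays $7.97 × 1040 = $8288.80
Slot 2: Brio pays $4.45 × 830 = $3693.50
Total = $11982.30

Total revenue: $11982.30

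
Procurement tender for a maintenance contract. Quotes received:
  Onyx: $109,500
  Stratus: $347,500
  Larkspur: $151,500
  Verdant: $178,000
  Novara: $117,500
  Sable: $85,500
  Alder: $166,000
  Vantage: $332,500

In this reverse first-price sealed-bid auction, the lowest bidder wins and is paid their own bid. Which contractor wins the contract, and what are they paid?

Sable is paid $85,500

Sorting bids: 85,500 (Sable) < 109,500 (Onyx) < 117,500 (Novara) < 151,500 (Larkspur) < 166,000 (Alder) < 178,000 (Verdant) < …
Sable is lowest → is paid own bid, $85,500.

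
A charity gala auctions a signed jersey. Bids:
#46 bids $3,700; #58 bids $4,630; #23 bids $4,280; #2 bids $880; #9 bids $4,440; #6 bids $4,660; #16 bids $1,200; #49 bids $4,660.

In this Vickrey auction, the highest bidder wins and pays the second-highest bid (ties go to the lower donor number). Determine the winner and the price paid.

#6 pays $4,660

Bids ranked: 4,660 (#6) > 4,660 (#49) > 4,630 (#58) > 4,440 (#9) > 4,280 (#23) > 3,700 (#46) > …
Tie at $4,660 → #6 wins by tie-break.
Second-price: #6 pays #49's bid of $4,660.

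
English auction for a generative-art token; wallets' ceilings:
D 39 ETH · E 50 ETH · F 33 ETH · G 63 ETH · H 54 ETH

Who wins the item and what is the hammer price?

Limits in order: 63 (G) > 54 (H) > 50 (E) > 39 (D) > 33 (F)
Once the price passes 54 ETH, only G is left; the hammer falls at H's limit of 54 ETH.

G wins at 54 ETH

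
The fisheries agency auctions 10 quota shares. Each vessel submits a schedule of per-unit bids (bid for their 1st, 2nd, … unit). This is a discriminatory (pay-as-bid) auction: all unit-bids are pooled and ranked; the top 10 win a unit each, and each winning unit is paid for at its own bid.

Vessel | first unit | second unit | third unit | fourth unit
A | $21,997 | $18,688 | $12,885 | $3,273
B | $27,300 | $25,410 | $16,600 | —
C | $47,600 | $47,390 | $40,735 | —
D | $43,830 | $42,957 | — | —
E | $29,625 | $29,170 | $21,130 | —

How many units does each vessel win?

A 1, B 2, C 3, D 2, E 2

Merging the schedules and taking the best 10: 47,600 (C-1), 47,390 (C-2), 43,830 (D-1), 42,957 (D-2), 40,735 (C-3), 29,625 (E-1), 29,170 (E-2), 27,300 (B-1), 25,410 (B-2), 21,997 (A-1)
Next rejected bid: $21,130 (not a price — pay-as-bid).
Allocation: A 1, B 2, C 3, D 2, E 2.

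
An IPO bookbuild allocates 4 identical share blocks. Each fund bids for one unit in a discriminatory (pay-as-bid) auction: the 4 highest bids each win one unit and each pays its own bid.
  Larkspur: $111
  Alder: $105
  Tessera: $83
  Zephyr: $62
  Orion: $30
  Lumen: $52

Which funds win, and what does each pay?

Larkspur $111, Alder $105, Tessera $83, Zephyr $62

Sorting: 111 (Larkspur), 105 (Alder), 83 (Tessera), 62 (Zephyr), 52 (Lumen), 30 (Orion)
The 4 highest are Larkspur, Alder, Tessera, Zephyr.
Each winner pays its own bid: Larkspur $111, Alder $105, Tessera $83, Zephyr $62.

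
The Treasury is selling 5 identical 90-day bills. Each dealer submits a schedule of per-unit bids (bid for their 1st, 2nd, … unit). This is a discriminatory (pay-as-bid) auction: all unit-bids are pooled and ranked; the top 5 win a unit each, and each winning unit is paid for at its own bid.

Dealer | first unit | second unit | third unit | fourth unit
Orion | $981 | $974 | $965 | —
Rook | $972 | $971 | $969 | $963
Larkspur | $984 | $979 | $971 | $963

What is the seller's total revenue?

Total revenue: $4,890

Pooled unit-bids ranked (top 5): 984 (Larkspur-1), 981 (Orion-1), 979 (Larkspur-2), 974 (Orion-2), 972 (Rook-1)
Next rejected bid: $971 (not a price — pay-as-bid).
Each winning unit pays its own bid.
Revenue = 984 + 981 + 979 + 974 + 972 = $4,890.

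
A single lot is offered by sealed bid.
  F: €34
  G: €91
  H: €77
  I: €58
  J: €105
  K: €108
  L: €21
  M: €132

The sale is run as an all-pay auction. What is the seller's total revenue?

Rule: the highest bidder wins the item, but every bidder pays their own bid.
Bids ranked: 132 (M) > 108 (K) > 105 (J) > 91 (G) > 77 (H) > 58 (I) > …
Every bidder forfeits their bid regardless of winning.
Revenue = 34 + 91 + 77 + 58 + 105 + 108 + 21 + 132 = €626.

Total revenue: €626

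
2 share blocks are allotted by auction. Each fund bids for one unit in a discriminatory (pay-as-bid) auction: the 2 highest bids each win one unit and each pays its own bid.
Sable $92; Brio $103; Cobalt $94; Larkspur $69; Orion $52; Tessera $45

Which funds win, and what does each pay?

Brio $103, Cobalt $94

Ordering the bids: 103 (Brio), 94 (Cobalt), 92 (Sable), 69 (Larkspur), …
Winners (2 units): Brio, Cobalt.
Each winner pays its own bid: Brio $103, Cobalt $94.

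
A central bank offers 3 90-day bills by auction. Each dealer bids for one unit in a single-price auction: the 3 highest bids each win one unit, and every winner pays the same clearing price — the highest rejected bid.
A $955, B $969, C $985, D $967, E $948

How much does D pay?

D pays $955

Sorting: 985 (C), 969 (B), 967 (D), 955 (A), 948 (E)
Winners (3 units): C, B, D.
First losing bid is A's $955, which sets the uniform price.
D wins → pays $955.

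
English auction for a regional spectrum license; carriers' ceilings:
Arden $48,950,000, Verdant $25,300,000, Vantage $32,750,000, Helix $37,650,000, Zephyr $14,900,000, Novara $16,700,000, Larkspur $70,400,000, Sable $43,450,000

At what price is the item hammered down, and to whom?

Sorting limits: 70,400,000 (Larkspur) > 48,950,000 (Arden) > 43,450,000 (Sable) > 37,650,000 (Helix) > 32,750,000 (Vantage) > 25,300,000 (Verdant) > …
Arden is the last rival to drop out, at $48,950,000; Larkspur remains and wins at that price.

Larkspur wins at $48,950,000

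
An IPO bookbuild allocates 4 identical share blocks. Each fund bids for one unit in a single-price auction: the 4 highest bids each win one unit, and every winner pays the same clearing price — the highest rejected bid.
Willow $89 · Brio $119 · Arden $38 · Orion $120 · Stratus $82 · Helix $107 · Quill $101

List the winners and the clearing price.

Sorting: 120 (Orion), 119 (Brio), 107 (Helix), 101 (Quill), 89 (Willow), 82 (Stratus), …
Winners (4 units): Orion, Brio, Helix, Quill.
Clearing price = highest rejected bid = $89.

Orion, Brio, Helix, Quill; each pays $89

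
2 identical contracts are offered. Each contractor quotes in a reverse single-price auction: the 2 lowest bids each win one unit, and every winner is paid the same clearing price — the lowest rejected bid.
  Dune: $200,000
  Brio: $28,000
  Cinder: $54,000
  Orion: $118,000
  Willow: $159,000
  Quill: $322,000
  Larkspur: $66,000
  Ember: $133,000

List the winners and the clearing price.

Sorting: 28,000 (Brio), 54,000 (Cinder), 66,000 (Larkspur), 118,000 (Orion), …
Winners (2 units): Brio, Cinder.
Clearing price = lowest rejected bid = $66,000.

Brio, Cinder; each is paid $66,000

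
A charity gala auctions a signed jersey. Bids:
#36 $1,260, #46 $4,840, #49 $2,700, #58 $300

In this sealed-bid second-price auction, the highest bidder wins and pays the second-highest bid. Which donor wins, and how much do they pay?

Rule: the highest bidder wins and pays the second-highest bid.
Sorting bids: 4,840 (#46) > 2,700 (#49) > 1,260 (#36) > 300 (#58)
Second-price: #46 pays #49's bid of $2,700.

#46 pays $2,700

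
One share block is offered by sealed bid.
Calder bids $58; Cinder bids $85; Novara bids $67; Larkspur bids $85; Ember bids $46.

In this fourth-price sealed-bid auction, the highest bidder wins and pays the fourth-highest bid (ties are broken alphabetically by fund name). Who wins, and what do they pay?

Cinder pays $58

Fourth-price sealed-bid auction: the highest bidder wins and pays the fourth-highest bid.
Sorting bids: 85 (Cinder) > 85 (Larkspur) > 67 (Novara) > 58 (Calder) > 46 (Ember)
Tie at $85 → Cinder wins by tie-break.
Cinder wins; payment is bid #4 in the ranking = $58.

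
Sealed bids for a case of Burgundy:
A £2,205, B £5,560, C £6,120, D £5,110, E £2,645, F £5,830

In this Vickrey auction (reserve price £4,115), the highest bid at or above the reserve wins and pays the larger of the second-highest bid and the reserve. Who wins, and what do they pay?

Sorting bids: 6,120 (C) > 5,830 (F) > 5,560 (B) > 5,110 (D) > 2,645 (E) > 2,205 (A)
Highest eligible bid: C at £6,120.
max(second-highest £5,830, reserve £4,115) = £5,830; the reserve does not bind.

C pays £5,830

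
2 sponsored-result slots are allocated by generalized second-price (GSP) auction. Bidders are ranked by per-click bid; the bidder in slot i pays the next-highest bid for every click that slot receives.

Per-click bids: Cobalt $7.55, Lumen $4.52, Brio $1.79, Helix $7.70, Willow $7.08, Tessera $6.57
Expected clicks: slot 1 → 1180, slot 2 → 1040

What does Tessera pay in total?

Ranked by bid: $7.70 (Helix) > $7.55 (Cobalt) > $7.08 (Willow) > …
Tessera ranks below slot 2 → no slot, pays nothing.

Tessera pays $0.00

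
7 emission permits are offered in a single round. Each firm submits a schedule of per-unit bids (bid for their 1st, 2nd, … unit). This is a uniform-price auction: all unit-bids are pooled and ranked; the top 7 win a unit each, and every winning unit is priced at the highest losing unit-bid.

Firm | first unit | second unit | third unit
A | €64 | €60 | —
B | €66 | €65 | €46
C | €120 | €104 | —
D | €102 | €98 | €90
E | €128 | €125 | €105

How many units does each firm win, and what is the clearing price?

All unit-bids, highest first — top 7: 128 (E-1), 125 (E-2), 120 (C-1), 105 (E-3), 104 (C-2), 102 (D-1), 98 (D-2)
Highest rejected unit-bid = €90.
Allocation: C 2, D 2, E 3.

C 2, D 2, E 3; clearing price €90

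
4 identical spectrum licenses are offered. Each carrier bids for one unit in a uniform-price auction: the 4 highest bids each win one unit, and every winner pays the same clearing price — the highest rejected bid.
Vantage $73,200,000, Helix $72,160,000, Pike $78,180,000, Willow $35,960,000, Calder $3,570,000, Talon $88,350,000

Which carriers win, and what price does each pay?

Ordering the bids: 88,350,000 (Talon), 78,180,000 (Pike), 73,200,000 (Vantage), 72,160,000 (Helix), 35,960,000 (Willow), 3,570,000 (Calder)
The 4 highest are Talon, Pike, Vantage, Helix.
Clearing price = highest rejected bid = $35,960,000.

Talon, Pike, Vantage, Helix; each pays $35,960,000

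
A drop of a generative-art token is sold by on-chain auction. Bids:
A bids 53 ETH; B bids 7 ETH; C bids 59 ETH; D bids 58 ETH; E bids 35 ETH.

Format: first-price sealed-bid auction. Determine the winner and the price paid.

Sorting bids: 59 (C) > 58 (D) > 53 (A) > 35 (E) > 7 (B)
C has the highest bid and pays exactly that: 59 ETH.

C pays 59 ETH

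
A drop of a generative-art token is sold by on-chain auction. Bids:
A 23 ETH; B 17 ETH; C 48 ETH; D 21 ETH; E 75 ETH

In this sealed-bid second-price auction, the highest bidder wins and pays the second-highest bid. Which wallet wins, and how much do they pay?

Sorting bids: 75 (E) > 48 (C) > 23 (A) > 21 (D) > 17 (B)
Second-price: E pays C's bid of 48 ETH.

E pays 48 ETH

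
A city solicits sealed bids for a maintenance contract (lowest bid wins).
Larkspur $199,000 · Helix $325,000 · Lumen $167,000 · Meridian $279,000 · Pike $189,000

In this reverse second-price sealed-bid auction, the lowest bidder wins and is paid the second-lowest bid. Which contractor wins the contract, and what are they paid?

Bids in order: 167,000 (Lumen) < 189,000 (Pike) < 199,000 (Larkspur) < 279,000 (Meridian) < 325,000 (Helix)
Second-price: Lumen is paid Pike's bid of $189,000.

Lumen is paid $189,000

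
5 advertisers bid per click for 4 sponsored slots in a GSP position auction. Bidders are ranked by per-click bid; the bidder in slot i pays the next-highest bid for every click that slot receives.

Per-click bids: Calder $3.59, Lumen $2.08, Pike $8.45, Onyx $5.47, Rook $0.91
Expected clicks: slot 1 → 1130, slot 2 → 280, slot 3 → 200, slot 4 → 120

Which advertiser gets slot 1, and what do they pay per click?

Ranked by bid: $8.45 (Pike) > $5.47 (Onyx) > $3.59 (Calder) > $2.08 (Lumen) > $0.91 (Rook)
Slot 1 goes to the first-ranked bidder, Pike, who pays the next bid down: $5.47/click.

Pike; $5.47 per click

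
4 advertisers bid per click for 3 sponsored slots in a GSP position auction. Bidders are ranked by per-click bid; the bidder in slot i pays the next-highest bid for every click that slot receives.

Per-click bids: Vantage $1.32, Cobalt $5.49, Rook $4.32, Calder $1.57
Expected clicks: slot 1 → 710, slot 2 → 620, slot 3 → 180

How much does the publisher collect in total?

Sorting advertisers: $5.49 (Cobalt) > $4.32 (Rook) > $1.57 (Calder) > $1.32 (Vantage)
Slot 1: Cobalt pays $4.32 × 710 = $3067.20
Slot 2: Rook pays $1.57 × 620 = $973.40
Slot 3: Calder pays $1.32 × 180 = $237.60
Total = $4278.20

Total revenue: $4278.20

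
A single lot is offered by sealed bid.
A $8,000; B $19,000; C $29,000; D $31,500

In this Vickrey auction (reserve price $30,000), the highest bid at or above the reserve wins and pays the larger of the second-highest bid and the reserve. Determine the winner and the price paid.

Vickrey auction (reserve price $30,000): the highest bid at or above the reserve wins and pays the larger of the second-highest bid and the reserve.
Bids ranked: 31,500 (D) > 29,000 (C) > 19,000 (B) > 8,000 (A)
D has the top bid at or above the reserve ($31,500).
Second-highest bid $29,000 is below the reserve $30,000, so the reserve binds → payment $30,000.

D pays $30,000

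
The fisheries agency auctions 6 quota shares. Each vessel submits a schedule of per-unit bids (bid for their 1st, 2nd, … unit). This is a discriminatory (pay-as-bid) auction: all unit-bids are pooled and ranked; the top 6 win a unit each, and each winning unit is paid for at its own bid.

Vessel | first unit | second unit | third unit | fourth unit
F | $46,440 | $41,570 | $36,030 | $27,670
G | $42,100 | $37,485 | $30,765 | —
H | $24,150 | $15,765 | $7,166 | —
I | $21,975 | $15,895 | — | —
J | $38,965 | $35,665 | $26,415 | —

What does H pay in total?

H pays $0

Merging the schedules and taking the best 6: 46,440 (F-1), 42,100 (G-1), 41,570 (F-2), 38,965 (J-1), 37,485 (G-2), 36,030 (F-3)
Next rejected bid: $35,665 (not a price — pay-as-bid).
H wins no units.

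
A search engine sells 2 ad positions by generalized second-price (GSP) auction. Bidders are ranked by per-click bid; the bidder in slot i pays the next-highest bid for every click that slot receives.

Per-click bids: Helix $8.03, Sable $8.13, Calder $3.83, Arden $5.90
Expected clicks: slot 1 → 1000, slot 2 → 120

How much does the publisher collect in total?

Total revenue: $8738.00

Ranked by bid: $8.13 (Sable) > $8.03 (Helix) > $5.90 (Arden) > …
Slot 1: Sable pays $8.03 × 1000 = $8030.00
Slot 2: Helix pays $5.90 × 120 = $708.00
Total = $8738.00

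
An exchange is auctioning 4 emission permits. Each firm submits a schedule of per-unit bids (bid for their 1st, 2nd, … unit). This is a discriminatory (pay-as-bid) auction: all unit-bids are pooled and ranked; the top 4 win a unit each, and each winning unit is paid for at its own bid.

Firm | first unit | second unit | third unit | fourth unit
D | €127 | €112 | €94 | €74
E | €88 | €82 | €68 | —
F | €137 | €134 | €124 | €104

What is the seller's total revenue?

Total revenue: €522

All unit-bids, highest first — top 4: 137 (F-1), 134 (F-2), 127 (D-1), 124 (F-3)
Next rejected bid: €112 (not a price — pay-as-bid).
Each winning unit pays its own bid.
Revenue = 137 + 134 + 127 + 124 = €522.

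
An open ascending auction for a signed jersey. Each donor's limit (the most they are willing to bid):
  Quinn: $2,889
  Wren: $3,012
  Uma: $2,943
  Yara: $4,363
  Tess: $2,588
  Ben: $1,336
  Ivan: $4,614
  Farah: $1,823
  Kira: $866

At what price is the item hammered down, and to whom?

Ivan wins at $4,363

Limits ranked: 4,614 (Ivan) > 4,363 (Yara) > 3,012 (Wren) > 2,943 (Uma) > 2,889 (Quinn) > 2,588 (Tess) > …
Once the price passes $4,363, only Ivan is left; the hammer falls at Yara's limit of $4,363.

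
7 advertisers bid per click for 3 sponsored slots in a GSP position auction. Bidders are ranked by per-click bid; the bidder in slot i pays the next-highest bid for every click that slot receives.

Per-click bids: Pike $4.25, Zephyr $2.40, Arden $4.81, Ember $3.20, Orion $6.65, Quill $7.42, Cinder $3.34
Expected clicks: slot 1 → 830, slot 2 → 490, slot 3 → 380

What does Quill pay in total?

Per-click bids in order: $7.42 (Quill) > $6.65 (Orion) > $4.81 (Arden) > $4.25 (Pike) > …
Quill holds slot 1 → pays next bid $6.65 × 830 clicks = $5519.50.

Quill pays $5519.50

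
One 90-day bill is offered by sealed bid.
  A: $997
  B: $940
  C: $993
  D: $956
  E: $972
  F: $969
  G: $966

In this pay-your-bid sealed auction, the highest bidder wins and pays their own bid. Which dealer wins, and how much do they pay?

Sorting bids: 997 (A) > 993 (C) > 972 (E) > 969 (F) > 966 (G) > 956 (D) > …
A has the highest bid and pays exactly that: $997.

A pays $997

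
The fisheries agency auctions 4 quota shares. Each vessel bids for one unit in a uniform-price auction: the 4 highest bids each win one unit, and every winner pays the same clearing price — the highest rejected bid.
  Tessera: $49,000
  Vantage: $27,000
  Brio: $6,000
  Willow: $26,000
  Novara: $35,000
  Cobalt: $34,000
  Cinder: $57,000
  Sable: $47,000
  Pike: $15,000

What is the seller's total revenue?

Total revenue: $136,000

Ordering the bids: 57,000 (Cinder), 49,000 (Tessera), 47,000 (Sable), 35,000 (Novara), 34,000 (Cobalt), 27,000 (Vantage), …
The 4 highest are Cinder, Tessera, Sable, Novara.
Highest unsuccessful bid: $34,000 → clearing price.
Total revenue = 4 × $34,000 = $136,000.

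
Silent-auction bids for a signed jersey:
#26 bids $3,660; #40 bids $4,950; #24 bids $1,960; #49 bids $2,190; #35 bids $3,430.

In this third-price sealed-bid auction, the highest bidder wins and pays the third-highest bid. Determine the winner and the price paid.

Bids in order: 4,950 (#40) > 3,660 (#26) > 3,430 (#35) > 2,190 (#49) > 1,960 (#24)
#40 wins; payment is bid #3 in the ranking = $3,430.

#40 pays $3,430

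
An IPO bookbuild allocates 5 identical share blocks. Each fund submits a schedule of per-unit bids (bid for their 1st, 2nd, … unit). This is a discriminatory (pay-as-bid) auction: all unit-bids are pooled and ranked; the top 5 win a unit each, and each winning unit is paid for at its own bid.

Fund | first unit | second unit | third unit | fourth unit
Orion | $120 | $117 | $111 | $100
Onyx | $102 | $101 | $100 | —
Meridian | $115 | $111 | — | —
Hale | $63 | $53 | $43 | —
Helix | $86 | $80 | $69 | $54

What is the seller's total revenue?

Total revenue: $574

Pooled unit-bids ranked (top 5): 120 (Orion-1), 117 (Orion-2), 115 (Meridian-1), 111 (Orion-3), 111 (Meridian-2)
Next rejected bid: $102 (not a price — pay-as-bid).
Each winning unit pays its own bid.
Revenue = 120 + 117 + 115 + 111 + 111 = $574.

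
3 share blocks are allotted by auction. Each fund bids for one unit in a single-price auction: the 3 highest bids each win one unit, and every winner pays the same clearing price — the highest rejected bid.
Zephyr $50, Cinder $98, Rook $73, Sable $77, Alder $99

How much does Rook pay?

Rook pays $0

Bids ranked high→low: 99 (Alder), 98 (Cinder), 77 (Sable), 73 (Rook), 50 (Zephyr)
The 3 highest are Alder, Cinder, Sable.
First losing bid is Rook's $73, which sets the uniform price.
Rook does not win → pays $0.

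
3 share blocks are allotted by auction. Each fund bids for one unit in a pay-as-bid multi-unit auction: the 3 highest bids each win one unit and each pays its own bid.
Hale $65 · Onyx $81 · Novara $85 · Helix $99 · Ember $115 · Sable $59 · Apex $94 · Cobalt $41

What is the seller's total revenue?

Bids ranked high→low: 115 (Ember), 99 (Helix), 94 (Apex), 85 (Novara), 81 (Onyx), …
The 3 highest are Ember, Helix, Apex.
Total revenue = 115 + 99 + 94 = $308.

Total revenue: $308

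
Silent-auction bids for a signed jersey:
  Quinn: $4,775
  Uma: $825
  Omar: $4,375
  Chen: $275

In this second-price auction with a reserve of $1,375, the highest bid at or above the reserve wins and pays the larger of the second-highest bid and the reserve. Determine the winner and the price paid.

Quinn pays $4,375

Second-price auction with a reserve of $1,375: the highest bid at or above the reserve wins and pays the larger of the second-highest bid and the reserve.
Sorting bids: 4,775 (Quinn) > 4,375 (Omar) > 825 (Uma) > 275 (Chen)
Highest eligible bid: Quinn at $4,775.
Second-highest bid $4,375 exceeds the reserve $1,375 → payment $4,375.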